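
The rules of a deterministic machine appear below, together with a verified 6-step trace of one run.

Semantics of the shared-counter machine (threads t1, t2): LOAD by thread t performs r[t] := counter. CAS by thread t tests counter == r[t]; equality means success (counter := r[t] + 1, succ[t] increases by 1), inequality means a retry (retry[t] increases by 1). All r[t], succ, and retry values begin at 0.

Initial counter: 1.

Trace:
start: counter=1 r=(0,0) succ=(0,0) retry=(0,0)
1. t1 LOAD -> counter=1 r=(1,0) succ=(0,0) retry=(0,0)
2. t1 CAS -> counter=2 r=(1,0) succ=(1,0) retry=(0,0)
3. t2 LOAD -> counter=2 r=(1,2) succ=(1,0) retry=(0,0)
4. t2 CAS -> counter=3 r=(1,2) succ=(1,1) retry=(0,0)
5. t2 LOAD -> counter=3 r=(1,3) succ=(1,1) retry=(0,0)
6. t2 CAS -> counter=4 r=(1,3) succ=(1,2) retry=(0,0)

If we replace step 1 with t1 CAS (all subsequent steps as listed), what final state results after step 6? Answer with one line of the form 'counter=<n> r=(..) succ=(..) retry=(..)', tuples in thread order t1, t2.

(re-executing from step 1 with the substitution; state before step 1: counter=1 r=(0,0) succ=(0,0) retry=(0,0))
1. t1 CAS -> counter=1 r=(0,0) succ=(0,0) retry=(1,0)
2. t1 CAS -> counter=1 r=(0,0) succ=(0,0) retry=(2,0)
3. t2 LOAD -> counter=1 r=(0,1) succ=(0,0) retry=(2,0)
4. t2 CAS -> counter=2 r=(0,1) succ=(0,1) retry=(2,0)
5. t2 LOAD -> counter=2 r=(0,2) succ=(0,1) retry=(2,0)
6. t2 CAS -> counter=3 r=(0,2) succ=(0,2) retry=(2,0)

counter=3 r=(0,2) succ=(0,2) retry=(2,0)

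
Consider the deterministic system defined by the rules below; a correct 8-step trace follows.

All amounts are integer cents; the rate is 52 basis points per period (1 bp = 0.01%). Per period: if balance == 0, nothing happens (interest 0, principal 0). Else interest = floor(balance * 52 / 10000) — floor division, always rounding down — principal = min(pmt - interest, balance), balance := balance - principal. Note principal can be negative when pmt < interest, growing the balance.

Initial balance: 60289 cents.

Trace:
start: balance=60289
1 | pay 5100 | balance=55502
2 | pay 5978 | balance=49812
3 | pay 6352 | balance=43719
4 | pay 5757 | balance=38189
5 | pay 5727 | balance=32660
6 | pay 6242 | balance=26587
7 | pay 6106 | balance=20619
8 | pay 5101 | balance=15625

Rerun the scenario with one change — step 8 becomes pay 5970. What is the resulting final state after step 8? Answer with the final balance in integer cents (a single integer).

14756

(re-executing from step 8 with the substitution; state before step 8: balance=20619)
8 | pay 5970 | balance=14756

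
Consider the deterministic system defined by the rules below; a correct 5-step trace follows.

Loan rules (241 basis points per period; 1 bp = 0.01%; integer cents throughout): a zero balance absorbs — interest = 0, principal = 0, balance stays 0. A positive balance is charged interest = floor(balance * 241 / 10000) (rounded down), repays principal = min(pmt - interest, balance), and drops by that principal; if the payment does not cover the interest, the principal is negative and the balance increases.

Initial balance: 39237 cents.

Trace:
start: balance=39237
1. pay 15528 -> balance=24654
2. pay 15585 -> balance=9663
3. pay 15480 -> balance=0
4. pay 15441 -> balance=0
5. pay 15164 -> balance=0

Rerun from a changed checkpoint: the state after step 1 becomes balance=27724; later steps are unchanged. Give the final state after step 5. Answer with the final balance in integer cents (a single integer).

state after step 1 := balance=27724
2. pay 15585 -> balance=12807
3. pay 15480 -> balance=0
4. pay 15441 -> balance=0
5. pay 15164 -> balance=0

0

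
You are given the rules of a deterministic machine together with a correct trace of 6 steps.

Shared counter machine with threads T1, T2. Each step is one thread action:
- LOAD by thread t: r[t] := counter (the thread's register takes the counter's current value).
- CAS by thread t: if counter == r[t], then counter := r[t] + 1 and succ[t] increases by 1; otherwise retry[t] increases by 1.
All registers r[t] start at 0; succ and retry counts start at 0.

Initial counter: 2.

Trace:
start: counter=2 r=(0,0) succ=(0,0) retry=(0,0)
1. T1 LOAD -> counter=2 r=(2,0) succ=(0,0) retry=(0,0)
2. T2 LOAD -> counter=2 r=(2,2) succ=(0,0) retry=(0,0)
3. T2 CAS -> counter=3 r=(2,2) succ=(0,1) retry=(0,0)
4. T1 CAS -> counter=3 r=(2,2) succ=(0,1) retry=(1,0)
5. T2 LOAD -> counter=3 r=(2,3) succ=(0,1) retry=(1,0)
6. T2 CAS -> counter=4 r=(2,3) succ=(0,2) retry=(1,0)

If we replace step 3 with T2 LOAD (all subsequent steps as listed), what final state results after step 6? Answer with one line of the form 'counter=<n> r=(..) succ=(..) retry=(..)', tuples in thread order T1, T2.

(re-executing from step 3 with the substitution; state before step 3: counter=2 r=(2,2) succ=(0,0) retry=(0,0))
3. T2 LOAD -> counter=2 r=(2,2) succ=(0,0) retry=(0,0)
4. T1 CAS -> counter=3 r=(2,2) succ=(1,0) retry=(0,0)
5. T2 LOAD -> counter=3 r=(2,3) succ=(1,0) retry=(0,0)
6. T2 CAS -> counter=4 r=(2,3) succ=(1,1) retry=(0,0)

counter=4 r=(2,3) succ=(1,1) retry=(0,0)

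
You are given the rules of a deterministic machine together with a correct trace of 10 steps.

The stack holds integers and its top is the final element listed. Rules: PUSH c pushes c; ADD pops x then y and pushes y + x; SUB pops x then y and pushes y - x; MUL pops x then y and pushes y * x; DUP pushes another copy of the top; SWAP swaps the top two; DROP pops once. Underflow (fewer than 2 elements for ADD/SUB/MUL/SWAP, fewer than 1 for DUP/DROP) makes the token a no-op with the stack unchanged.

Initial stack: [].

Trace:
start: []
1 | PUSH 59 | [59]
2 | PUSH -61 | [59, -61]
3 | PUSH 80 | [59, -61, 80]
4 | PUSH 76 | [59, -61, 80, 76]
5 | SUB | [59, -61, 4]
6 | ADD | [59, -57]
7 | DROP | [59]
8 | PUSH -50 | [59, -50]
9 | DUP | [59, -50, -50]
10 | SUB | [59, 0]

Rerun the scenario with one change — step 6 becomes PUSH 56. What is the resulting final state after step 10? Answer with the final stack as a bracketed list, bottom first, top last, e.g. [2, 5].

(re-executing from step 6 with the substitution; state before step 6: [59, -61, 4])
6 | PUSH 56 | [59, -61, 4, 56]
7 | DROP | [59, -61, 4]
8 | PUSH -50 | [59, -61, 4, -50]
9 | DUP | [59, -61, 4, -50, -50]
10 | SUB | [59, -61, 4, 0]

[59, -61, 4, 0]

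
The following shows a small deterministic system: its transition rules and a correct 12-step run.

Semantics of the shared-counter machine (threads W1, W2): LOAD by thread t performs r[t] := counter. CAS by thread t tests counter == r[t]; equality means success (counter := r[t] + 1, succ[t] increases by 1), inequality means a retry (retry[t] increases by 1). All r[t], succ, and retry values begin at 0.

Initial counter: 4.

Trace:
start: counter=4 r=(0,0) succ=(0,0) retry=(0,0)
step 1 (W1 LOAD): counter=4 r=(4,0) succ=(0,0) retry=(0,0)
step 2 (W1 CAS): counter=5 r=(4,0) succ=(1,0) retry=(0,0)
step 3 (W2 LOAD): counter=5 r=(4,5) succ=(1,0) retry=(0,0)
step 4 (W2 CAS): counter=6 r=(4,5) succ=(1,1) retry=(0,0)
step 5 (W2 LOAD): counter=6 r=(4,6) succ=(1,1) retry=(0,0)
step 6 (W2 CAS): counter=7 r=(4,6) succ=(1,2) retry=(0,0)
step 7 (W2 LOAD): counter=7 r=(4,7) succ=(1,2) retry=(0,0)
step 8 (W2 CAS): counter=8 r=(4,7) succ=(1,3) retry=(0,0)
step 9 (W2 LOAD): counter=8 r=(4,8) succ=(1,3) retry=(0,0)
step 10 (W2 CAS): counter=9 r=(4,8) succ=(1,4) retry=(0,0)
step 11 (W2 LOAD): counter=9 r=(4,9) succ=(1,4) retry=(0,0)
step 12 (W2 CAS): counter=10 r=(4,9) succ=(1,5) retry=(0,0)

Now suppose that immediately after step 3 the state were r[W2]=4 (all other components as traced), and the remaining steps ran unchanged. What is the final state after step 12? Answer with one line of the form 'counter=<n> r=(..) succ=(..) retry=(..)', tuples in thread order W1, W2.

state after step 3 := counter=5 r=(4,4) succ=(1,0) retry=(0,0)
step 4 (W2 CAS): counter=5 r=(4,4) succ=(1,0) retry=(0,1)
step 5 (W2 LOAD): counter=5 r=(4,5) succ=(1,0) retry=(0,1)
step 6 (W2 CAS): counter=6 r=(4,5) succ=(1,1) retry=(0,1)
step 7 (W2 LOAD): counter=6 r=(4,6) succ=(1,1) retry=(0,1)
step 8 (W2 CAS): counter=7 r=(4,6) succ=(1,2) retry=(0,1)
step 9 (W2 LOAD): counter=7 r=(4,7) succ=(1,2) retry=(0,1)
step 10 (W2 CAS): counter=8 r=(4,7) succ=(1,3) retry=(0,1)
step 11 (W2 LOAD): counter=8 r=(4,8) succ=(1,3) retry=(0,1)
step 12 (W2 CAS): counter=9 r=(4,8) succ=(1,4) retry=(0,1)

counter=9 r=(4,8) succ=(1,4) retry=(0,1)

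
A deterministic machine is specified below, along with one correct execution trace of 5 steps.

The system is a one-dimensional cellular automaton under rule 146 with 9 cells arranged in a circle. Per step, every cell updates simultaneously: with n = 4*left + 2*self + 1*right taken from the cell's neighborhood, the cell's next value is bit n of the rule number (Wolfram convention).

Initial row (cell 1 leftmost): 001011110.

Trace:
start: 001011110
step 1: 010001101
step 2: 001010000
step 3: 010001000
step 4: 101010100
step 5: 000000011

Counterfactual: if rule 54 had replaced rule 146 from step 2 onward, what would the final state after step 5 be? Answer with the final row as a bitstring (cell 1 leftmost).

011100111

(re-executing steps 2..5 under rule 54; state before step 2: 010001101)
step 2: 111010011
step 3: 000111100
step 4: 001000010
step 5: 011100111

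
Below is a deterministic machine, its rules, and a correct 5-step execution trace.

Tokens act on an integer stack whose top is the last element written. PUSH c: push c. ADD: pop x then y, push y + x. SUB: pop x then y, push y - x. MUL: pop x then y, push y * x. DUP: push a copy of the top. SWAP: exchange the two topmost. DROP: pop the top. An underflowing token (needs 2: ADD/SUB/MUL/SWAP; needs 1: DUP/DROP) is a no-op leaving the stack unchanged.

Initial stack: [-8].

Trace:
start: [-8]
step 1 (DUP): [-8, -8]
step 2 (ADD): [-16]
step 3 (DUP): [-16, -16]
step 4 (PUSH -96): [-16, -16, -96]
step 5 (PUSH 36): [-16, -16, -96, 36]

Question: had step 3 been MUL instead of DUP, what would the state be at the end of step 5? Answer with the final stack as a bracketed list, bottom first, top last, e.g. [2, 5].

(re-executing from step 3 with the substitution; state before step 3: [-16])
step 3 (MUL): [-16]
step 4 (PUSH -96): [-16, -96]
step 5 (PUSH 36): [-16, -96, 36]

[-16, -96, 36]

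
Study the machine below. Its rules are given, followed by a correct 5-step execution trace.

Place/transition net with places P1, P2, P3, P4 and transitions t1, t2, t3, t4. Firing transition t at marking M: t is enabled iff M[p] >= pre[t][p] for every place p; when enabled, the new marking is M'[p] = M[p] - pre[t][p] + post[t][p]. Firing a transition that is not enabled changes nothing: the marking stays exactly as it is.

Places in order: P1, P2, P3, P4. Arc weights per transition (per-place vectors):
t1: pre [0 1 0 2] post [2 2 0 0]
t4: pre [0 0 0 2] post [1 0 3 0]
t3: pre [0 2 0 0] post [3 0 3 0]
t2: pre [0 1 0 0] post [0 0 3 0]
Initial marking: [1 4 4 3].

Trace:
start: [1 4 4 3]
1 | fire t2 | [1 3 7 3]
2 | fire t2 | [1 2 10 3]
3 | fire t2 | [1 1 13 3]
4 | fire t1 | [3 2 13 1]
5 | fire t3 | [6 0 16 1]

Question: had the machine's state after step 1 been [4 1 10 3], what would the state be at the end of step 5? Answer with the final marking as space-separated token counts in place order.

state after step 1 := [4 1 10 3]
2 | fire t2 | [4 0 13 3]
3 | fire t2 | [4 0 13 3]
4 | fire t1 | [4 0 13 3]
5 | fire t3 | [4 0 13 3]

4 0 13 3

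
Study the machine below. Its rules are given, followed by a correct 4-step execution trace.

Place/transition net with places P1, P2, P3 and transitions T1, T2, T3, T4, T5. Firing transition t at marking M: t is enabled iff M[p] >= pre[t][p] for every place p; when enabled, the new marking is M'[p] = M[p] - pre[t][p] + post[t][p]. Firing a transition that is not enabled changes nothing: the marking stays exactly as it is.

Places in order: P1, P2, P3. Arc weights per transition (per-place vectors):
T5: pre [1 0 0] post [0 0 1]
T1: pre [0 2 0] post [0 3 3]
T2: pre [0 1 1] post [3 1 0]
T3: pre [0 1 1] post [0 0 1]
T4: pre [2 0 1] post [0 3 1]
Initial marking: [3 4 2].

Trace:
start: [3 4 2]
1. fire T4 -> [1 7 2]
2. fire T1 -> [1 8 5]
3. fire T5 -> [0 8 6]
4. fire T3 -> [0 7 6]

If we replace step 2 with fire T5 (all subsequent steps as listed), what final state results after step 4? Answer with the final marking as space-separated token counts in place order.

(re-executing from step 2 with the substitution; state before step 2: [1 7 2])
2. fire T5 -> [0 7 3]
3. fire T5 -> [0 7 3]
4. fire T3 -> [0 6 3]

0 6 3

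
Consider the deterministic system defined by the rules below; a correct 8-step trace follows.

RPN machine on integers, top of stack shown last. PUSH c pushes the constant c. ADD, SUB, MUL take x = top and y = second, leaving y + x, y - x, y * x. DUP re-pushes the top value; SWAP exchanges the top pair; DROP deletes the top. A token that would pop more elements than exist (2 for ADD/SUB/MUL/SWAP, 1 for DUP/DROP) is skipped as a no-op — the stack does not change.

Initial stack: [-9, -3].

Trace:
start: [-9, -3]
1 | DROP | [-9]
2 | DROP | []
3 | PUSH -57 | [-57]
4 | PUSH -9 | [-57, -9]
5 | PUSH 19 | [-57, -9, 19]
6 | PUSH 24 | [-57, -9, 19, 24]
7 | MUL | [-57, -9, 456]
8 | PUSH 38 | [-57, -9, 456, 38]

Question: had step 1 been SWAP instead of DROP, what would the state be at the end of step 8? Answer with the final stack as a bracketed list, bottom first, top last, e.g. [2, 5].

(re-executing from step 1 with the substitution; state before step 1: [-9, -3])
1 | SWAP | [-3, -9]
2 | DROP | [-3]
3 | PUSH -57 | [-3, -57]
4 | PUSH -9 | [-3, -57, -9]
5 | PUSH 19 | [-3, -57, -9, 19]
6 | PUSH 24 | [-3, -57, -9, 19, 24]
7 | MUL | [-3, -57, -9, 456]
8 | PUSH 38 | [-3, -57, -9, 456, 38]

[-3, -57, -9, 456, 38]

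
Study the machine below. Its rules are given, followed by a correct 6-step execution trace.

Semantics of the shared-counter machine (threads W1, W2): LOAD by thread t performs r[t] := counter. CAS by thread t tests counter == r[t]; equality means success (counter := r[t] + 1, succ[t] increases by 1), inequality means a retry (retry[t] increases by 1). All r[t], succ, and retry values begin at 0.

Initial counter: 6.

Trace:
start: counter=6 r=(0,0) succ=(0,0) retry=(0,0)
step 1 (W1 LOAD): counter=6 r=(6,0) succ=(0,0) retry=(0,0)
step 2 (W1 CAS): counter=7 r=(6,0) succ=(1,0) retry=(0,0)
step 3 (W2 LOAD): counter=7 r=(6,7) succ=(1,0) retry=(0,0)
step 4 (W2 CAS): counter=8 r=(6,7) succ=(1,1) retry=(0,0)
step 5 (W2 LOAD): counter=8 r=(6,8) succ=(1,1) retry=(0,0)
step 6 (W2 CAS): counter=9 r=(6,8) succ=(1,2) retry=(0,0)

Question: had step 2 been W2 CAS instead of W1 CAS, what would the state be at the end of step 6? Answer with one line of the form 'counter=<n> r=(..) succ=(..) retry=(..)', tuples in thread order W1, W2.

counter=8 r=(6,7) succ=(0,2) retry=(0,1)

(re-executing from step 2 with the substitution; state before step 2: counter=6 r=(6,0) succ=(0,0) retry=(0,0))
step 2 (W2 CAS): counter=6 r=(6,0) succ=(0,0) retry=(0,1)
step 3 (W2 LOAD): counter=6 r=(6,6) succ=(0,0) retry=(0,1)
step 4 (W2 CAS): counter=7 r=(6,6) succ=(0,1) retry=(0,1)
step 5 (W2 LOAD): counter=7 r=(6,7) succ=(0,1) retry=(0,1)
step 6 (W2 CAS): counter=8 r=(6,7) succ=(0,2) retry=(0,1)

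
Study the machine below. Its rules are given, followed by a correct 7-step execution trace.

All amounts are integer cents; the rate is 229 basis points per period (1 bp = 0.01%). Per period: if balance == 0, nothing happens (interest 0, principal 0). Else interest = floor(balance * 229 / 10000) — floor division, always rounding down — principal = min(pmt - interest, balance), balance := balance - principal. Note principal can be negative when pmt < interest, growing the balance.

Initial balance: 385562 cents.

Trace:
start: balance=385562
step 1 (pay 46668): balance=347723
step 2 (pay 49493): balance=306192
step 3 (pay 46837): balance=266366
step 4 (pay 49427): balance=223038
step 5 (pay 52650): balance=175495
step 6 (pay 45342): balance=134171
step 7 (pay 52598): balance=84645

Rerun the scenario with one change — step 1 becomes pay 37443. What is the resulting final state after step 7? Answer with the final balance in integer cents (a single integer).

95214

(re-executing from step 1 with the substitution; state before step 1: balance=385562)
step 1 (pay 37443): balance=356948
step 2 (pay 49493): balance=315629
step 3 (pay 46837): balance=276019
step 4 (pay 49427): balance=232912
step 5 (pay 52650): balance=185595
step 6 (pay 45342): balance=144503
step 7 (pay 52598): balance=95214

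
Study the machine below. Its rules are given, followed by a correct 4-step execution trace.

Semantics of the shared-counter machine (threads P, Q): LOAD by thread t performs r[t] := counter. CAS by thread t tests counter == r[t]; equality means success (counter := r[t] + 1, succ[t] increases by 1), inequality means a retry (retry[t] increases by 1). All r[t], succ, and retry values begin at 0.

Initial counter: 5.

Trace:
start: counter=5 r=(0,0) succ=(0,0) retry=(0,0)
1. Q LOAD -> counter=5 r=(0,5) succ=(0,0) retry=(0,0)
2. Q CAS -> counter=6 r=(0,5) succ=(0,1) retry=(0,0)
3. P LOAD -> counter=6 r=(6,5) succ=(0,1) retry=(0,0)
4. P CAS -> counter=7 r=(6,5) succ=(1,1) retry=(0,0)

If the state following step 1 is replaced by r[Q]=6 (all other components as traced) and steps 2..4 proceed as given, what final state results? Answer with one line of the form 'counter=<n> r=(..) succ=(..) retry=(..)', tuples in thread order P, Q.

state after step 1 := counter=5 r=(0,6) succ=(0,0) retry=(0,0)
2. Q CAS -> counter=5 r=(0,6) succ=(0,0) retry=(0,1)
3. P LOAD -> counter=5 r=(5,6) succ=(0,0) retry=(0,1)
4. P CAS -> counter=6 r=(5,6) succ=(1,0) retry=(0,1)

counter=6 r=(5,6) succ=(1,0) retry=(0,1)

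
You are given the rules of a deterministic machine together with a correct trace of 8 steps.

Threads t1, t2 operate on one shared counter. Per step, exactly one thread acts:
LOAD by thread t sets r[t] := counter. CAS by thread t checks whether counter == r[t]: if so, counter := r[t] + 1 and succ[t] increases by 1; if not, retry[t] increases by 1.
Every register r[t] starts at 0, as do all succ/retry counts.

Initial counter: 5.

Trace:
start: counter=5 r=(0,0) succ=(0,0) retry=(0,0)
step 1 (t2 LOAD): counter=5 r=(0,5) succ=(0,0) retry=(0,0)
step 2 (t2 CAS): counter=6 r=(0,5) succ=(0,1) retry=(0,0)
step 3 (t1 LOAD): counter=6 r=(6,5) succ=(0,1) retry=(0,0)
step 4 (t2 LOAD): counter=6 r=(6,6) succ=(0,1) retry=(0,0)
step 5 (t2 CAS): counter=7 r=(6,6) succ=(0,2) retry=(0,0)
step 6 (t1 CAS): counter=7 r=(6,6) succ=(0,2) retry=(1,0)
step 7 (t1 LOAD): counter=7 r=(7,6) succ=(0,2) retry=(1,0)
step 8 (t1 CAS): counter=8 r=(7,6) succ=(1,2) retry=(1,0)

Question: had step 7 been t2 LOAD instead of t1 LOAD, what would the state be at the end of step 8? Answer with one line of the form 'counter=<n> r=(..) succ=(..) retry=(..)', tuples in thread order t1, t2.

counter=7 r=(6,7) succ=(0,2) retry=(2,0)

(re-executing from step 7 with the substitution; state before step 7: counter=7 r=(6,6) succ=(0,2) retry=(1,0))
step 7 (t2 LOAD): counter=7 r=(6,7) succ=(0,2) retry=(1,0)
step 8 (t1 CAS): counter=7 r=(6,7) succ=(0,2) retry=(2,0)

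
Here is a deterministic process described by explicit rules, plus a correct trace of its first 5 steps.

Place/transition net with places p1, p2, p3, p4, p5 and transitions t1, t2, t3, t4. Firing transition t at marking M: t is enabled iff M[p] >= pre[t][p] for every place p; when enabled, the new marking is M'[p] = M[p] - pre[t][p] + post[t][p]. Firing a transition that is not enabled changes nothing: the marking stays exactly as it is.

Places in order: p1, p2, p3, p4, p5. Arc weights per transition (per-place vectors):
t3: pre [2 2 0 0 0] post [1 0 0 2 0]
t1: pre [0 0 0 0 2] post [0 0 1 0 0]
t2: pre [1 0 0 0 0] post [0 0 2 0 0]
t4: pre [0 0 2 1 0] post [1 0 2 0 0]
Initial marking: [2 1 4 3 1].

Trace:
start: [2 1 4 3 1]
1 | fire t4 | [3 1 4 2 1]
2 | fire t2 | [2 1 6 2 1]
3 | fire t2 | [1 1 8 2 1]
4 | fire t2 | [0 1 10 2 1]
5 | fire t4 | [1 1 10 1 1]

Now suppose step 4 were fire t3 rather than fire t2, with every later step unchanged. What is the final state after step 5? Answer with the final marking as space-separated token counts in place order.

2 1 8 1 1

(re-executing from step 4 with the substitution; state before step 4: [1 1 8 2 1])
4 | fire t3 | [1 1 8 2 1]
5 | fire t4 | [2 1 8 1 1]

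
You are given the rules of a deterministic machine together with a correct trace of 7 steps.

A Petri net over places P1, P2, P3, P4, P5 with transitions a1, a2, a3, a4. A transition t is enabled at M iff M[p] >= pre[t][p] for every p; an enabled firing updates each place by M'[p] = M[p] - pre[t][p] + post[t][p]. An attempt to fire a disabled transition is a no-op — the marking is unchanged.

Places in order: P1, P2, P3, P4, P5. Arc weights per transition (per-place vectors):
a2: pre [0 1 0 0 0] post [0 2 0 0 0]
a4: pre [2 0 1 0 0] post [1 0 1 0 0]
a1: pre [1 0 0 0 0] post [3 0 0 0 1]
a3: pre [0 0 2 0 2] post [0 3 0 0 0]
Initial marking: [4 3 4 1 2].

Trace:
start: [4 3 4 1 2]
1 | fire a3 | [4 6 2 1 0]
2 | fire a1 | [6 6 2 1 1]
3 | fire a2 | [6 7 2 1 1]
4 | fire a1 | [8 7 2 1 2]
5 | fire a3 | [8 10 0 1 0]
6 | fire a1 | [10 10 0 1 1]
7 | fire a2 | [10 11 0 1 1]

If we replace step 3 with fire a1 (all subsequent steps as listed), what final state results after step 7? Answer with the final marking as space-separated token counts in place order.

(re-executing from step 3 with the substitution; state before step 3: [6 6 2 1 1])
3 | fire a1 | [8 6 2 1 2]
4 | fire a1 | [10 6 2 1 3]
5 | fire a3 | [10 9 0 1 1]
6 | fire a1 | [12 9 0 1 2]
7 | fire a2 | [12 10 0 1 2]

12 10 0 1 2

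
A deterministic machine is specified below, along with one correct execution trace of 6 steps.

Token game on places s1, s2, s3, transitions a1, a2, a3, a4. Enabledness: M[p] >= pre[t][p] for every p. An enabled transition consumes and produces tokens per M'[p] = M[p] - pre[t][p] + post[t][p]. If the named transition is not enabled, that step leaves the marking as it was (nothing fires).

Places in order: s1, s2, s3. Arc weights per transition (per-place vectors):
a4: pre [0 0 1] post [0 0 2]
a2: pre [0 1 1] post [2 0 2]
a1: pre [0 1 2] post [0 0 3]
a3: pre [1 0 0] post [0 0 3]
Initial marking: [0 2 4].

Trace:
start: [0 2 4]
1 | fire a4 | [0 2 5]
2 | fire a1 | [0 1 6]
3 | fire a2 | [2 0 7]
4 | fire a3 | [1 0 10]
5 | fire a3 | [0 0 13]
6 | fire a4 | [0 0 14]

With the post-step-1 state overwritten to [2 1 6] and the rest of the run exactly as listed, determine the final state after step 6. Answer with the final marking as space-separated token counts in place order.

state after step 1 := [2 1 6]
2 | fire a1 | [2 0 7]
3 | fire a2 | [2 0 7]
4 | fire a3 | [1 0 10]
5 | fire a3 | [0 0 13]
6 | fire a4 | [0 0 14]

0 0 14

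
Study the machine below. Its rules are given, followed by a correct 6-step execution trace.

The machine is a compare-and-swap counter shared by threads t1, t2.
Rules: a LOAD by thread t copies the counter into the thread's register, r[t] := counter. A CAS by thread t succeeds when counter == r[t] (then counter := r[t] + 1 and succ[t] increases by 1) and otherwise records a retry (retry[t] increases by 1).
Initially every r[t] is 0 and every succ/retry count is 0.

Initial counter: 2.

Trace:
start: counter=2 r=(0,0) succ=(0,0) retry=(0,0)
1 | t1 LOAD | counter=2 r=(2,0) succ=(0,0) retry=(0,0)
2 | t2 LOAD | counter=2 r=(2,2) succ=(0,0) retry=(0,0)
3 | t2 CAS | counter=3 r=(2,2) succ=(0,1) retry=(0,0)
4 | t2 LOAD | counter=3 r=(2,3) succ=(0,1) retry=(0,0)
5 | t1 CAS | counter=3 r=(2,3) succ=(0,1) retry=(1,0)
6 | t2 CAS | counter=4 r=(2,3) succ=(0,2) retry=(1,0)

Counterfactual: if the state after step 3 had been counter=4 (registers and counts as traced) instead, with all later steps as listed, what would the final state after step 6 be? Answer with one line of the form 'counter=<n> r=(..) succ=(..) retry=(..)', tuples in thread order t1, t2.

counter=5 r=(2,4) succ=(0,2) retry=(1,0)

state after step 3 := counter=4 r=(2,2) succ=(0,1) retry=(0,0)
4 | t2 LOAD | counter=4 r=(2,4) succ=(0,1) retry=(0,0)
5 | t1 CAS | counter=4 r=(2,4) succ=(0,1) retry=(1,0)
6 | t2 CAS | counter=5 r=(2,4) succ=(0,2) retry=(1,0)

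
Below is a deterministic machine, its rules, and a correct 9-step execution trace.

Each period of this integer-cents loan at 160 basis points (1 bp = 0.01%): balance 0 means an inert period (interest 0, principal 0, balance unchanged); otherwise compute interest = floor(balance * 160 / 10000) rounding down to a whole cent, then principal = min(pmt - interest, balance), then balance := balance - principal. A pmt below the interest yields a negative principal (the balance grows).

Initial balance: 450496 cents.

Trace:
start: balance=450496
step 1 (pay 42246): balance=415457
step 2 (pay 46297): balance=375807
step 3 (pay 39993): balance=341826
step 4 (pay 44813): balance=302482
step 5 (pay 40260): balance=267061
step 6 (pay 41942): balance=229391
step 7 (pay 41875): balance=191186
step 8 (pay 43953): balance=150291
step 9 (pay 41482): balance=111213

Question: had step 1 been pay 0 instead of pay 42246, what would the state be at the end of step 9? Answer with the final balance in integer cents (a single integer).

(re-executing from step 1 with the substitution; state before step 1: balance=450496)
step 1 (pay 0): balance=457703
step 2 (pay 46297): balance=418729
step 3 (pay 39993): balance=385435
step 4 (pay 44813): balance=346788
step 5 (pay 40260): balance=312076
step 6 (pay 41942): balance=275127
step 7 (pay 41875): balance=237654
step 8 (pay 43953): balance=197503
step 9 (pay 41482): balance=159181

159181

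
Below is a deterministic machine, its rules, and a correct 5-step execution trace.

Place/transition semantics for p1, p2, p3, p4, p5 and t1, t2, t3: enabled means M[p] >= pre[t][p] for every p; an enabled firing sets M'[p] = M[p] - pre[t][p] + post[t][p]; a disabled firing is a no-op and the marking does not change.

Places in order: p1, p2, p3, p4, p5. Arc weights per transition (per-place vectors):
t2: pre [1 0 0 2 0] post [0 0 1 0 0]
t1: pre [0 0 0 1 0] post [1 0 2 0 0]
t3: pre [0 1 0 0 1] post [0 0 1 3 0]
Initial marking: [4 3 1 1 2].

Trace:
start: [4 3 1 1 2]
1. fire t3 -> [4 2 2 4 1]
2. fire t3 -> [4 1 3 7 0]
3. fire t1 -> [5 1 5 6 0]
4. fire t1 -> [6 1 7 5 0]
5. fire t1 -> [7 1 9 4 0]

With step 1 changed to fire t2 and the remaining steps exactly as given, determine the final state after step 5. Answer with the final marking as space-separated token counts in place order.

7 2 8 1 1

(re-executing from step 1 with the substitution; state before step 1: [4 3 1 1 2])
1. fire t2 -> [4 3 1 1 2]
2. fire t3 -> [4 2 2 4 1]
3. fire t1 -> [5 2 4 3 1]
4. fire t1 -> [6 2 6 2 1]
5. fire t1 -> [7 2 8 1 1]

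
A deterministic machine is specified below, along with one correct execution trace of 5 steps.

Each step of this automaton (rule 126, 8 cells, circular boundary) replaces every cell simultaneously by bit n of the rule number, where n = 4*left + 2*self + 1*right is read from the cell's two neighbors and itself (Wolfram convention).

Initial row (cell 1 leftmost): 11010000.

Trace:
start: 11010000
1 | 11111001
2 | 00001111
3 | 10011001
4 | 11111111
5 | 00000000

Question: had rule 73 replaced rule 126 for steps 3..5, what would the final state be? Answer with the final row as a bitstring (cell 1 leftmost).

01101111

(re-executing steps 3..5 under rule 73; state before step 3: 00001111)
3 | 01101001
4 | 01100000
5 | 01101111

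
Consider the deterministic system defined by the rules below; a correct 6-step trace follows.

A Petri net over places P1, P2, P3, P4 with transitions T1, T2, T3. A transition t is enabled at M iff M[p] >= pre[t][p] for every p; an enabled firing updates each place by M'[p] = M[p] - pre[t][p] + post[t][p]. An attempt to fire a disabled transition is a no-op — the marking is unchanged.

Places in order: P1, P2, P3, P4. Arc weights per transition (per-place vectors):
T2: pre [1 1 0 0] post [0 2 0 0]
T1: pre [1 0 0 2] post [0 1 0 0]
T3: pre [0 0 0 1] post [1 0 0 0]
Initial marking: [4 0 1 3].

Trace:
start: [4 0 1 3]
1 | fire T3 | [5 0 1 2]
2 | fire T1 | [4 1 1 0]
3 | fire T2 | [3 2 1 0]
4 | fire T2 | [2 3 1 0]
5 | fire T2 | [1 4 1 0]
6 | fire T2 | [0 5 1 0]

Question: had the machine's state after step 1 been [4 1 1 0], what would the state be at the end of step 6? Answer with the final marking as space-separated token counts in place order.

0 5 1 0

state after step 1 := [4 1 1 0]
2 | fire T1 | [4 1 1 0]
3 | fire T2 | [3 2 1 0]
4 | fire T2 | [2 3 1 0]
5 | fire T2 | [1 4 1 0]
6 | fire T2 | [0 5 1 0]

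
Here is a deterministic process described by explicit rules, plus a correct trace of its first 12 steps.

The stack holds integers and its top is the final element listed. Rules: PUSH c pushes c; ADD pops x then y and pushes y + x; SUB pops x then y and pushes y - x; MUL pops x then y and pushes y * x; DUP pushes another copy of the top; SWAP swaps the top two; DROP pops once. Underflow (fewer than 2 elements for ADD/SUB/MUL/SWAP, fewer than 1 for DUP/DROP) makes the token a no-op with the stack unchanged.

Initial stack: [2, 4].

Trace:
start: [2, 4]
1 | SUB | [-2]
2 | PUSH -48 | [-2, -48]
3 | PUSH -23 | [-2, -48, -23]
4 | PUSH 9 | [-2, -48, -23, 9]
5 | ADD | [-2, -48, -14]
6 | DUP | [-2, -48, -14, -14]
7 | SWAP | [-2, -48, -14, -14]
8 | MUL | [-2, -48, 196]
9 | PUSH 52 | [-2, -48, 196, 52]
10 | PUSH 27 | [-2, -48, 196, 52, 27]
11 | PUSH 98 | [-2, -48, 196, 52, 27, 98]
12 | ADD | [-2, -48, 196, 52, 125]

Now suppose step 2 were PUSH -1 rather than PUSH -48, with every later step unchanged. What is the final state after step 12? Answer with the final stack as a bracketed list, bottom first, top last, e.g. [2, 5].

[-2, -1, 196, 52, 125]

(re-executing from step 2 with the substitution; state before step 2: [-2])
2 | PUSH -1 | [-2, -1]
3 | PUSH -23 | [-2, -1, -23]
4 | PUSH 9 | [-2, -1, -23, 9]
5 | ADD | [-2, -1, -14]
6 | DUP | [-2, -1, -14, -14]
7 | SWAP | [-2, -1, -14, -14]
8 | MUL | [-2, -1, 196]
9 | PUSH 52 | [-2, -1, 196, 52]
10 | PUSH 27 | [-2, -1, 196, 52, 27]
11 | PUSH 98 | [-2, -1, 196, 52, 27, 98]
12 | ADD | [-2, -1, 196, 52, 125]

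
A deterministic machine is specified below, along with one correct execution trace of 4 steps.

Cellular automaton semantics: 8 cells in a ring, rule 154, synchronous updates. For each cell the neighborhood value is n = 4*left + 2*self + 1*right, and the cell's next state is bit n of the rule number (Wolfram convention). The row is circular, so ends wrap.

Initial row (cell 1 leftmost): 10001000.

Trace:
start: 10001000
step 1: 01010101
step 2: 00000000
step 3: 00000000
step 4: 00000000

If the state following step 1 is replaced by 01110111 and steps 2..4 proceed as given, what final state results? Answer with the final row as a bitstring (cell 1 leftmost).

10011001

state after step 1 := 01110111
step 2: 01100110
step 3: 11011101
step 4: 10011001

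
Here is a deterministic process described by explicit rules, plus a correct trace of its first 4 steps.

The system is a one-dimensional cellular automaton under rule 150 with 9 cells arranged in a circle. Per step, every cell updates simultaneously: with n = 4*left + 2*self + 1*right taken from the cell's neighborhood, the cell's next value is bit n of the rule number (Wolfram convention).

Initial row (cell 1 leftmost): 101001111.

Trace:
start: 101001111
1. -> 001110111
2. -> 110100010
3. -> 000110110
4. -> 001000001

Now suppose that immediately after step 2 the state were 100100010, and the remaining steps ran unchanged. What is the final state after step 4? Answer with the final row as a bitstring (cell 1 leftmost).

state after step 2 := 100100010
3. -> 111110110
4. -> 011100000

011100000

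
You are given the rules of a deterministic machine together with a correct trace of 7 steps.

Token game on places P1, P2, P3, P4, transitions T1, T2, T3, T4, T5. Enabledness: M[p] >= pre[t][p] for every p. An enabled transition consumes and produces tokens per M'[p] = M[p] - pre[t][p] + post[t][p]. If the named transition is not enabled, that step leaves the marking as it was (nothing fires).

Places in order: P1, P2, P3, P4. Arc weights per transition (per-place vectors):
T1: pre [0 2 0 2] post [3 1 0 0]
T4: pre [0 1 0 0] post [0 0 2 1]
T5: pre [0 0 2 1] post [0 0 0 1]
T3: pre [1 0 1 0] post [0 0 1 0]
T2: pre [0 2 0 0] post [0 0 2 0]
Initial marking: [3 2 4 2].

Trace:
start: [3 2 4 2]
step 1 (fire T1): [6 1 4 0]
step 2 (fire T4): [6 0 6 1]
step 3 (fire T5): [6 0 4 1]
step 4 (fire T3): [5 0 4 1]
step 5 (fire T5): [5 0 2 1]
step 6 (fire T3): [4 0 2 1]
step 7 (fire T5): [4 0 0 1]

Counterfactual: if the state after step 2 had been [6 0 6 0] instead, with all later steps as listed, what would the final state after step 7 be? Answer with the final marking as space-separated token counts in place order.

4 0 6 0

state after step 2 := [6 0 6 0]
step 3 (fire T5): [6 0 6 0]
step 4 (fire T3): [5 0 6 0]
step 5 (fire T5): [5 0 6 0]
step 6 (fire T3): [4 0 6 0]
step 7 (fire T5): [4 0 6 0]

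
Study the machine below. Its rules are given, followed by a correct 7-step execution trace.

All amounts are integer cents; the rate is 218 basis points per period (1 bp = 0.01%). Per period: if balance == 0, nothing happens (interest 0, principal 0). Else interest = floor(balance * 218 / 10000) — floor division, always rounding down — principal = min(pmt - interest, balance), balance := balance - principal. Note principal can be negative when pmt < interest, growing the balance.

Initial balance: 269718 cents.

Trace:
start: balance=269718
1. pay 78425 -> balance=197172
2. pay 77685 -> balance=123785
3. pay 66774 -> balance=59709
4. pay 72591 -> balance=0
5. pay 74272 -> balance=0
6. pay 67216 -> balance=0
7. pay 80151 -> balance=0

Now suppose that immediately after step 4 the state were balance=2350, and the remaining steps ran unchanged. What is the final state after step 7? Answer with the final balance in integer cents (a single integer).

0

state after step 4 := balance=2350
5. pay 74272 -> balance=0
6. pay 67216 -> balance=0
7. pay 80151 -> balance=0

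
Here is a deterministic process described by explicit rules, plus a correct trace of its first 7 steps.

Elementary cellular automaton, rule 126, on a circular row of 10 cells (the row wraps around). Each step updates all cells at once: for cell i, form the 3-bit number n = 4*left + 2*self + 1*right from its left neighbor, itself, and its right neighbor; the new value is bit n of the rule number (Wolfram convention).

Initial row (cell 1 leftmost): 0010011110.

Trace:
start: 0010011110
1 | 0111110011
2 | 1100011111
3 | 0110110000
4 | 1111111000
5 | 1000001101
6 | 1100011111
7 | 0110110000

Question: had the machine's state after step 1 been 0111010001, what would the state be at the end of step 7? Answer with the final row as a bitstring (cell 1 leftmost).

0111001110

state after step 1 := 0111010001
2 | 1101111011
3 | 0111001110
4 | 1101111011
5 | 0111001110
6 | 1101111011
7 | 0111001110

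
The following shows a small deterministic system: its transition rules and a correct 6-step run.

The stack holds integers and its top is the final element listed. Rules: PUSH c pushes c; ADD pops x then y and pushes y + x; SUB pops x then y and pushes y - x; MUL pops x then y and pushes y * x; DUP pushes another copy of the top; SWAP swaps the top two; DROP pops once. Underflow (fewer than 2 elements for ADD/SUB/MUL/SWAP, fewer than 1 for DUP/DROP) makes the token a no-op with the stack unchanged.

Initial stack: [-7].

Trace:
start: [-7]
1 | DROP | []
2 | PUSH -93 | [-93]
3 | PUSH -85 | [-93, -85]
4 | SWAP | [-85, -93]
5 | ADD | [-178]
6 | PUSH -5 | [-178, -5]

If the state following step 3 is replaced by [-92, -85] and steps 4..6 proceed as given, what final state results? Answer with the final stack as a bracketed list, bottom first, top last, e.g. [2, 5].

[-177, -5]

state after step 3 := [-92, -85]
4 | SWAP | [-85, -92]
5 | ADD | [-177]
6 | PUSH -5 | [-177, -5]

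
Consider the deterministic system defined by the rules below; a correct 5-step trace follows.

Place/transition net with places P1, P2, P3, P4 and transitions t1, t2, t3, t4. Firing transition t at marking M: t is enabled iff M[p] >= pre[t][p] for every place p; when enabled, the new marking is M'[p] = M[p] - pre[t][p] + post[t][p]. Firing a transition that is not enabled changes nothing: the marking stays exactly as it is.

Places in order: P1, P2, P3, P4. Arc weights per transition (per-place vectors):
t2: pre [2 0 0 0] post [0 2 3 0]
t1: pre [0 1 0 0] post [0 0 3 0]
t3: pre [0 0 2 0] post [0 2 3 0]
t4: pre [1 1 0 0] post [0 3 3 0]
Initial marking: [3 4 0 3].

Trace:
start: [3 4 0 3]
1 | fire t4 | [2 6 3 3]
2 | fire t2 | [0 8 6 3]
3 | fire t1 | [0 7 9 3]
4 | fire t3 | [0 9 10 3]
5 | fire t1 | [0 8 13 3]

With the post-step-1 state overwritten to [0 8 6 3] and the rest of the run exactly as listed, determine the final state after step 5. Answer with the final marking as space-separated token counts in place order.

0 8 13 3

state after step 1 := [0 8 6 3]
2 | fire t2 | [0 8 6 3]
3 | fire t1 | [0 7 9 3]
4 | fire t3 | [0 9 10 3]
5 | fire t1 | [0 8 13 3]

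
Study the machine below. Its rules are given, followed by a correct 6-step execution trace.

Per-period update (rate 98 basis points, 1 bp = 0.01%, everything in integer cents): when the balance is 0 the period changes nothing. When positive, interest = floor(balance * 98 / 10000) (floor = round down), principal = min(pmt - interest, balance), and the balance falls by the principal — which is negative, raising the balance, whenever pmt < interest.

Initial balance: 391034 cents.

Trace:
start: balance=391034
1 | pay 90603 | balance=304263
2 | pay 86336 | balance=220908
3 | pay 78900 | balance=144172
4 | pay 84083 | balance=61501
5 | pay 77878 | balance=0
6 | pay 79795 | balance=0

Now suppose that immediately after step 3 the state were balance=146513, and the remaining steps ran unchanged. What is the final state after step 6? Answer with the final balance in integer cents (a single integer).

0

state after step 3 := balance=146513
4 | pay 84083 | balance=63865
5 | pay 77878 | balance=0
6 | pay 79795 | balance=0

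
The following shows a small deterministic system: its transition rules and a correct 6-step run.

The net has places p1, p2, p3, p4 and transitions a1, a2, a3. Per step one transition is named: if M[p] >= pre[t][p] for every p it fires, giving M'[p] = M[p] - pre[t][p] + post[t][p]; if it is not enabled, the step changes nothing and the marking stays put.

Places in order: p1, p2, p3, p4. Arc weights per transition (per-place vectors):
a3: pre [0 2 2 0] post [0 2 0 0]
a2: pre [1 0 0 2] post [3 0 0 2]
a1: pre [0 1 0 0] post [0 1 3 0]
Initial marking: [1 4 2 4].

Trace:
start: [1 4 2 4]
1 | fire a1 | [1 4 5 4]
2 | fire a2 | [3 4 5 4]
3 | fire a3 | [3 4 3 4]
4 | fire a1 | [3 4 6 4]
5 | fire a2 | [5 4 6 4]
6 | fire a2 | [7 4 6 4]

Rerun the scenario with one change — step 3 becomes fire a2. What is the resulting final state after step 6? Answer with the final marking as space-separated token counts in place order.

(re-executing from step 3 with the substitution; state before step 3: [3 4 5 4])
3 | fire a2 | [5 4 5 4]
4 | fire a1 | [5 4 8 4]
5 | fire a2 | [7 4 8 4]
6 | fire a2 | [9 4 8 4]

9 4 8 4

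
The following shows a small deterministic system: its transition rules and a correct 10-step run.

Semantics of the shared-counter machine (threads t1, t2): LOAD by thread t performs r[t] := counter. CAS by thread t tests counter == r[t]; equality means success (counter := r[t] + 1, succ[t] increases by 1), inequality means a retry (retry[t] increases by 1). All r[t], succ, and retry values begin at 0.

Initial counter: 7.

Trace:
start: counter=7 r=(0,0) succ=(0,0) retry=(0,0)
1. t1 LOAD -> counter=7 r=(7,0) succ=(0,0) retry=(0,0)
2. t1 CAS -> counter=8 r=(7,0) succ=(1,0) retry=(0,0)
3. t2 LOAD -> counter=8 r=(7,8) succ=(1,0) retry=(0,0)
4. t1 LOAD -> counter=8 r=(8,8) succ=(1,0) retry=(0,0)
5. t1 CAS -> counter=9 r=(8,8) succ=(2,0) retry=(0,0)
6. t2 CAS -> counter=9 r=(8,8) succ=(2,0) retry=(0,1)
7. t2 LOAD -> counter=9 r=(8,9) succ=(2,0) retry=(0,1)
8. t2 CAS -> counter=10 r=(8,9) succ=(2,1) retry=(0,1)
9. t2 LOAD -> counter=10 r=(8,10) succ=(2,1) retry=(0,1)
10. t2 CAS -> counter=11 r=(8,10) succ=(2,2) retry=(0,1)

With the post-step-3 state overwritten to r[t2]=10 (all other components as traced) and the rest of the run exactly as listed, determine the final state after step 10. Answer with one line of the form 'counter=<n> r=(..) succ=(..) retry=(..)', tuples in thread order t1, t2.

counter=11 r=(8,10) succ=(2,2) retry=(0,1)

state after step 3 := counter=8 r=(7,10) succ=(1,0) retry=(0,0)
4. t1 LOAD -> counter=8 r=(8,10) succ=(1,0) retry=(0,0)
5. t1 CAS -> counter=9 r=(8,10) succ=(2,0) retry=(0,0)
6. t2 CAS -> counter=9 r=(8,10) succ=(2,0) retry=(0,1)
7. t2 LOAD -> counter=9 r=(8,9) succ=(2,0) retry=(0,1)
8. t2 CAS -> counter=10 r=(8,9) succ=(2,1) retry=(0,1)
9. t2 LOAD -> counter=10 r=(8,10) succ=(2,1) retry=(0,1)
10. t2 CAS -> counter=11 r=(8,10) succ=(2,2) retry=(0,1)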